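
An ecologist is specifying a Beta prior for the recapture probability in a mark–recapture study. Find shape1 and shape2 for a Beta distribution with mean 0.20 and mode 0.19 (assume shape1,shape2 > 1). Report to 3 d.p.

With s = shape1+shape2: μ = shape1/s and mode = (shape1−1)/(s−2). Eliminating shape1 = μs,
μs − 1 = m(s−2) ⇒ s(μ−m) = 1−2m ⇒ s = 0.62/0.01 = 62.0000.
So shape1 = μs = 12.400, shape2 = (1−μ)s = 49.600.

shape1 = 12.400, shape2 = 49.600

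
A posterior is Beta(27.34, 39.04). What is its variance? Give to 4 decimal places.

μ = 27.34/66.38 = 0.411871; Var = μ(1−μ)/(α+β+1) = 0.2422333/67.38 = 0.0036.

0.0036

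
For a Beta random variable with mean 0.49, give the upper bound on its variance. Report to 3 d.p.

0.250

For fixed mean μ the Beta variance is μ(1−μ)/(α+β+1), increasing as α+β decreases.
Its least upper bound (not attained) is μ(1−μ) = 0.49·0.51 = 0.250.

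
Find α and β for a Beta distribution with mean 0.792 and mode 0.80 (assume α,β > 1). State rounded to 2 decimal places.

α = 59.40, β = 15.60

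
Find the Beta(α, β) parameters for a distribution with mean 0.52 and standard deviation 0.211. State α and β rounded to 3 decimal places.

α = 2.395, β = 2.211

First σ² = 0.044521. Setting α = μn, β = (1−μ)n with n = α+β,
μ(1−μ)/(n+1) = 0.044521 ⇒ n+1 = 0.2496/0.044521 = 5.6063 ⇒ n = 4.6063.
Hence α = 0.52×4.6063 = 2.395, β = 0.48×4.6063 = 2.211.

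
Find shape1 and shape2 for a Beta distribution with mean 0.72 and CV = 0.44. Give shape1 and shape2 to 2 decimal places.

shape1 = 0.73, shape2 = 0.28

Var = (CV·μ)² = (0.44×0.72)² = 0.100362.
shape1+shape2 = μ(1−μ)/Var − 1 = 0.2016/0.100362 − 1 = 1.0087.
Thus shape1 = 0.72·1.0087 = 0.73 and shape2 = 0.28·1.0087 = 0.28.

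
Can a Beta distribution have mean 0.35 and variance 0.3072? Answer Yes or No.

A Beta with mean μ has variance μ(1−μ)/(α+β+1) < μ(1−μ).
Here μ(1−μ) = 0.35×0.65 = 0.2275, and 0.3072 ≥ 0.2275.

No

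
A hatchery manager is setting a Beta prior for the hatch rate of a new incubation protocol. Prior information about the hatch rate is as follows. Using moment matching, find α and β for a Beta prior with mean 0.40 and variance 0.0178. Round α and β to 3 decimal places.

α = 4.993, β = 7.490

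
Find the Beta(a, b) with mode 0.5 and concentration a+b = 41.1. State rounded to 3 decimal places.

a = 20.550, b = 20.550

Since the density peak of Beta(a,b) is at (a−1)/(a+b−2),
a = 1 + 0.5(41.1−2) = 20.550 and b = 41.1 − 20.550 = 20.550.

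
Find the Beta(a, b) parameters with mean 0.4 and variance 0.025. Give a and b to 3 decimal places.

By moment matching, a+b = μ(1−μ)/σ² − 1 = (0.4·0.6)/0.025 − 1 = 9.6000 − 1 = 8.6000.
Since a/(a+b) = μ, a = 0.4·8.6000 = 3.440 and b = 0.6·8.6000 = 5.160.

a = 3.440, b = 5.160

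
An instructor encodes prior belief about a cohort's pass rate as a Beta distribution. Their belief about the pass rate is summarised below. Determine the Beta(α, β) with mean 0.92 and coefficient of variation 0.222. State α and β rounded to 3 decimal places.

Var = (CV·μ)² = (0.222×0.92)² = 0.041714.
α+β = μ(1−μ)/Var − 1 = 0.0736/0.041714 − 1 = 0.7644.
Thus α = 0.92·0.7644 = 0.703 and β = 0.08·0.7644 = 0.061.

α = 0.703, β = 0.061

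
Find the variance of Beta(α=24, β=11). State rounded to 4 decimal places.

0.0060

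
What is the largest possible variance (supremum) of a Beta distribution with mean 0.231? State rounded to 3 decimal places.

Var = μ(1−μ)/(α+β+1), which approaches μ(1−μ) as α+β → 0.
So the supremum is μ(1−μ) = 0.231×0.769 = 0.178.

0.178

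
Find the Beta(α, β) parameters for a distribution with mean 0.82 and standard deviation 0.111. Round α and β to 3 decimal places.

Variance = 0.111² = 0.012321. The moment-matching identity α+β = μ(1−μ)/Var − 1 gives
α+β = 0.1476/0.012321 − 1 = 10.9795, so α = μ·10.9795 = 9.003 and β = (1−μ)·10.9795 = 1.976.

α = 9.003, β = 1.976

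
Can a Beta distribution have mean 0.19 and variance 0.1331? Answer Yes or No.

For any Beta, Var(X) < E[X]·(1−E[X]).
Here μ(1−μ) = 0.19×0.81 = 0.1539, and 0.1331 < 0.1539.

Yes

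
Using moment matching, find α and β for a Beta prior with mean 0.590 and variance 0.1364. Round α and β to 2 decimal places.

By moment matching, α+β = μ(1−μ)/σ² − 1 = (0.590·0.410)/0.1364 − 1 = 1.7735 − 1 = 0.7735.
Since α/(α+β) = μ, α = 0.590·0.7735 = 0.46 and β = 0.410·0.7735 = 0.32.

α = 0.46, β = 0.32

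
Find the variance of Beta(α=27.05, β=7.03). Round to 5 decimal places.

μ = 27.05/34.08 = 0.793721; Var = μ(1−μ)/(α+β+1) = 0.1637282/35.08 = 0.00467.

0.00467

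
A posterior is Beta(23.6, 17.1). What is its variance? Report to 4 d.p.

α+β = 40.7 and αβ = 403.56, so Var = αβ/[(α+β)²(α+β+1)] = 403.56/69075.633 = 0.0058.

0.0058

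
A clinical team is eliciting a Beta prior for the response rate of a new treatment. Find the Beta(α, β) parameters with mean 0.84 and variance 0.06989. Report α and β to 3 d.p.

Write ν = α+β; then α = μν and Var = μ(1−μ)/(ν+1).
ν = μ(1−μ)/Var − 1 = 0.1344/0.06989 − 1 = 0.9230.
α = 0.84·0.9230 = 0.775, β = 0.16·0.9230 = 0.148.

α = 0.775, β = 0.148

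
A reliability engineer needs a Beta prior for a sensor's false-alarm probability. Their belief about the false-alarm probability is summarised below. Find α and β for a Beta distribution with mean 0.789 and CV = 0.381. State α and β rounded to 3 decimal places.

α = 0.665, β = 0.178

σ = CV·μ = 0.381×0.789 = 0.30061, so σ² = 0.090366.
s+1 = μ(1−μ)/σ² = 0.166479/0.090366 = 1.8423, so s = α+β = 0.8423.
α = μs = 0.665, β = (1−μ)s = 0.178.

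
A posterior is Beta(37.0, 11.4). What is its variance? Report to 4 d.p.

α+β = 48.4 and αβ = 421.80, so Var = αβ/[(α+β)²(α+β+1)] = 421.80/115722.464 = 0.0036.

0.0036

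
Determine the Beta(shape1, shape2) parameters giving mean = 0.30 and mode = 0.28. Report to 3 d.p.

Let s = shape1+shape2. Mean gives shape1 = μs = 0.30s; mode gives (shape1−1)/(s−2) = 0.28.
Substituting: 0.30s − 1 = 0.28(s−2) = 0.28s − 0.56, so 0.02s = 0.44 and s = 22.0000.
Then shape1 = 0.30×22.0000 = 6.600 and shape2 = s−shape1 = 15.400.

shape1 = 6.600, shape2 = 15.400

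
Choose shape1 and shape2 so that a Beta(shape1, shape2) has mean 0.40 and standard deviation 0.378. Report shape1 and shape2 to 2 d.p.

First σ² = 0.142884. Setting shape1 = μn, shape2 = (1−μ)n with n = shape1+shape2,
μ(1−μ)/(n+1) = 0.142884 ⇒ n+1 = 0.2400/0.142884 = 1.6797 ⇒ n = 0.6797.
Hence shape1 = 0.40×0.6797 = 0.27, shape2 = 0.60×0.6797 = 0.41.

shape1 = 0.27, shape2 = 0.41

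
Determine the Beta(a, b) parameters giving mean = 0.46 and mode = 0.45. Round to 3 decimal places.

a = 4.600, b = 5.400

Let s = a+b. Mean gives a = μs = 0.46s; mode gives (a−1)/(s−2) = 0.45.
Substituting: 0.46s − 1 = 0.45(s−2) = 0.45s − 0.90, so 0.01s = 0.10 and s = 10.0000.
Then a = 0.46×10.0000 = 4.600 and b = s−a = 5.400.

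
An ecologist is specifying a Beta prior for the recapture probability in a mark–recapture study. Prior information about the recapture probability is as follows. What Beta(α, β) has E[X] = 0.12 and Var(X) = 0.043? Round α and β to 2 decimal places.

Let s = α+β. The Beta variance is μ(1−μ)/(s+1).
So s+1 = μ(1−μ)/σ² = (0.12×0.88)/0.043 = 0.1056/0.043 = 2.4558, giving s = 1.4558.
Then α = μs = 0.12×1.4558 = 0.17 and β = (1−μ)s = 0.88×1.4558 = 1.28.

α = 0.17, β = 1.28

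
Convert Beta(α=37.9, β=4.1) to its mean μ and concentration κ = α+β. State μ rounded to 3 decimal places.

μ = 0.902, κ = 42.0

κ = α+β = 37.9+4.1 = 42.0; μ = α/κ = 37.9/42.0 = 0.902.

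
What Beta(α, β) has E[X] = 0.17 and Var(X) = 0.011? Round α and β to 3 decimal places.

By moment matching, α+β = μ(1−μ)/σ² − 1 = (0.17·0.83)/0.011 − 1 = 12.8273 − 1 = 11.8273.
Since α/(α+β) = μ, α = 0.17·11.8273 = 2.011 and β = 0.83·11.8273 = 9.817.

α = 2.011, β = 9.817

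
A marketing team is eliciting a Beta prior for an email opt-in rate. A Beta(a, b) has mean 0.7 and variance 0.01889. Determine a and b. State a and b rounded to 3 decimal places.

Write ν = a+b; then a = μν and Var = μ(1−μ)/(ν+1).
ν = μ(1−μ)/Var − 1 = 0.21/0.01889 − 1 = 10.1170.
a = 0.7·10.1170 = 7.082, b = 0.3·10.1170 = 3.035.

a = 7.082, b = 3.035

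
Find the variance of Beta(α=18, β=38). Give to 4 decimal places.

α+β = 56 and αβ = 684, so Var = αβ/[(α+β)²(α+β+1)] = 684/178752 = 0.0038.

0.0038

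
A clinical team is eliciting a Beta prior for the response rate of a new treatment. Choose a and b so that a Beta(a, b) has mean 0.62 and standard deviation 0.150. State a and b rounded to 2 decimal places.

First σ² = 0.022500. Setting a = μn, b = (1−μ)n with n = a+b,
μ(1−μ)/(n+1) = 0.022500 ⇒ n+1 = 0.2356/0.022500 = 10.4711 ⇒ n = 9.4711.
Hence a = 0.62×9.4711 = 5.87, b = 0.38×9.4711 = 3.60.

a = 5.87, b = 3.60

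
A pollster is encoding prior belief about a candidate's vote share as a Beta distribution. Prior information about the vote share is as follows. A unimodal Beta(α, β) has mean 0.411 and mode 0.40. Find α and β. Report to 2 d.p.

α = 7.47, β = 10.71

With s = α+β: μ = α/s and mode = (α−1)/(s−2). Eliminating α = μs,
μs − 1 = m(s−2) ⇒ s(μ−m) = 1−2m ⇒ s = 0.20/0.011 = 18.1818.
So α = μs = 7.47, β = (1−μ)s = 10.71.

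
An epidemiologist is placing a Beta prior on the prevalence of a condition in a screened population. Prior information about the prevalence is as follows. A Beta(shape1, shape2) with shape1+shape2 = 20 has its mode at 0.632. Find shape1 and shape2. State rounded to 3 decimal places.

shape1 = 12.376, shape2 = 7.624

Mode = (shape1−1)/(κ−2) with κ = shape1+shape2, so shape1−1 = 0.632·18 = 11.376.
shape1 = 12.376; shape2 = κ − shape1 = 7.624.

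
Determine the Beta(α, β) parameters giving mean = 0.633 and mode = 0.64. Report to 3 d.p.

Let s = α+β. Mean gives α = μs = 0.633s; mode gives (α−1)/(s−2) = 0.64.
Substituting: 0.633s − 1 = 0.64(s−2) = 0.64s − 1.28, so -0.007s = -0.28 and s = 40.0000.
Then α = 0.633×40.0000 = 25.320 and β = s−α = 14.680.

α = 25.320, β = 14.680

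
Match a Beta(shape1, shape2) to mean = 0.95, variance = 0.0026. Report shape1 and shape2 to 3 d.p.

Write ν = shape1+shape2; then shape1 = μν and Var = μ(1−μ)/(ν+1).
ν = μ(1−μ)/Var − 1 = 0.0475/0.0026 − 1 = 17.2692.
shape1 = 0.95·17.2692 = 16.406, shape2 = 0.05·17.2692 = 0.863.

shape1 = 16.406, shape2 = 0.863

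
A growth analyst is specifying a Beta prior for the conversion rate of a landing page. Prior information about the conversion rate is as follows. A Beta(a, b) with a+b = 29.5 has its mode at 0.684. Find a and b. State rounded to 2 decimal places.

Mode = (a−1)/(κ−2) with κ = a+b, so a−1 = 0.684·27.5 = 18.81.
a = 19.81; b = κ − a = 9.69.

a = 19.81, b = 9.69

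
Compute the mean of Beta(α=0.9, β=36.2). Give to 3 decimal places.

0.024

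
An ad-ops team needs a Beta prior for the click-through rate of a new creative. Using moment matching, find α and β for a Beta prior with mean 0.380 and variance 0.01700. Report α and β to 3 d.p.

Write ν = α+β; then α = μν and Var = μ(1−μ)/(ν+1).
ν = μ(1−μ)/Var − 1 = 0.235600/0.01700 − 1 = 12.8588.
α = 0.380·12.8588 = 4.886, β = 0.620·12.8588 = 7.972.

α = 4.886, β = 7.972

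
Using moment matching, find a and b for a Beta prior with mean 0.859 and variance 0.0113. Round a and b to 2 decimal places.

a = 8.35, b = 1.37

Let s = a+b. The Beta variance is μ(1−μ)/(s+1).
So s+1 = μ(1−μ)/σ² = (0.859×0.141)/0.0113 = 0.121119/0.0113 = 10.7185, giving s = 9.7185.
Then a = μs = 0.859×9.7185 = 8.35 and b = (1−μ)s = 0.141×9.7185 = 1.37.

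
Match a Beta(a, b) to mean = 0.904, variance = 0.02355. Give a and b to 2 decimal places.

a = 2.43, b = 0.26

By moment matching, a+b = μ(1−μ)/σ² − 1 = (0.904·0.096)/0.02355 − 1 = 3.6851 − 1 = 2.6851.
Since a/(a+b) = μ, a = 0.904·2.6851 = 2.43 and b = 0.096·2.6851 = 0.26.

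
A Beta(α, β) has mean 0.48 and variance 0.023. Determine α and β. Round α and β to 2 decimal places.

By moment matching, α+β = μ(1−μ)/σ² − 1 = (0.48·0.52)/0.023 − 1 = 10.8522 − 1 = 9.8522.
Since α/(α+β) = μ, α = 0.48·9.8522 = 4.73 and β = 0.52·9.8522 = 5.12.

α = 4.73, β = 5.12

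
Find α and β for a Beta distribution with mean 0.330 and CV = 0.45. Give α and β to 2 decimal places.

α = 2.98, β = 6.05

σ = CV·μ = 0.45×0.330 = 0.14850, so σ² = 0.022052.
s+1 = μ(1−μ)/σ² = 0.221100/0.022052 = 10.0262, so s = α+β = 9.0262.
α = μs = 2.98, β = (1−μ)s = 6.05.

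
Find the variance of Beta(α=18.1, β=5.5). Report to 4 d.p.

0.0073

μ = 18.1/23.6 = 0.766949; Var = μ(1−μ)/(α+β+1) = 0.1787381/24.6 = 0.0073.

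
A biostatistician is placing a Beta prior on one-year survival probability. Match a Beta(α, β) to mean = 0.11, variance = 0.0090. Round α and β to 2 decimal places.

α = 1.09, β = 8.79

By moment matching, α+β = μ(1−μ)/σ² − 1 = (0.11·0.89)/0.0090 − 1 = 10.8778 − 1 = 9.8778.
Since α/(α+β) = μ, α = 0.11·9.8778 = 1.09 and β = 0.89·9.8778 = 8.79.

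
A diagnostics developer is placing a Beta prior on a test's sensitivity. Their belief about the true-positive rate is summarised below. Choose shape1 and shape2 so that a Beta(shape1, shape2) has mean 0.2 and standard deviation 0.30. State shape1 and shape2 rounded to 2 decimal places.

shape1 = 0.16, shape2 = 0.62

σ² = 0.30² = 0.0900.
With s = shape1+shape2, Var = μ(1−μ)/(s+1), so s+1 = (0.2×0.8)/0.0900 = 1.7778 and s = 0.7778.
shape1 = μs = 0.16, shape2 = (1−μ)s = 0.62.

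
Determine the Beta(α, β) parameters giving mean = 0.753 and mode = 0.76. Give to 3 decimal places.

α = 55.937, β = 18.349

With s = α+β: μ = α/s and mode = (α−1)/(s−2). Eliminating α = μs,
μs − 1 = m(s−2) ⇒ s(μ−m) = 1−2m ⇒ s = -0.52/-0.007 = 74.2857.
So α = μs = 55.937, β = (1−μ)s = 18.349.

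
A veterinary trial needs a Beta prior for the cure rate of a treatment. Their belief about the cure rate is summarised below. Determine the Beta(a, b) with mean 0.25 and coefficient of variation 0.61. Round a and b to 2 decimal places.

Var = (CV·μ)² = (0.61×0.25)² = 0.023256.
a+b = μ(1−μ)/Var − 1 = 0.1875/0.023256 − 1 = 7.0623.
Thus a = 0.25·7.0623 = 1.77 and b = 0.75·7.0623 = 5.30.

a = 1.77, b = 5.30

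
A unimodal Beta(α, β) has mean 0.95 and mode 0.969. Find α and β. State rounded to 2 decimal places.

Let s = α+β. Mean gives α = μs = 0.95s; mode gives (α−1)/(s−2) = 0.969.
Substituting: 0.95s − 1 = 0.969(s−2) = 0.969s − 1.938, so -0.019s = -0.938 and s = 49.3684.
Then α = 0.95×49.3684 = 46.90 and β = s−α = 2.47.

α = 46.90, β = 2.47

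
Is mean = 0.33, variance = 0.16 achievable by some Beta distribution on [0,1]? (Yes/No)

Yes

For any Beta, Var(X) < E[X]·(1−E[X]).
Here μ(1−μ) = 0.33×0.67 = 0.2211, and 0.16 < 0.2211.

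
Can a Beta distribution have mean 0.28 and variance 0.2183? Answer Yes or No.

The Beta variance bound is σ² < μ(1−μ).
Here μ(1−μ) = 0.28×0.72 = 0.2016, and 0.2183 ≥ 0.2016.

No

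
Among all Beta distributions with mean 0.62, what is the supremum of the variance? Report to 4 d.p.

0.2356

Var = μ(1−μ)/(α+β+1), which approaches μ(1−μ) as α+β → 0.
So the supremum is μ(1−μ) = 0.62×0.38 = 0.2356.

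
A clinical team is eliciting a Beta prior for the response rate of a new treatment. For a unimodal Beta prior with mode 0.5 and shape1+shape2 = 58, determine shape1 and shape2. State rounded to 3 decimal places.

Since the density peak of Beta(shape1,shape2) is at (shape1−1)/(shape1+shape2−2),
shape1 = 1 + 0.5(58−2) = 29.000 and shape2 = 58 − 29.000 = 29.000.

shape1 = 29.000, shape2 = 29.000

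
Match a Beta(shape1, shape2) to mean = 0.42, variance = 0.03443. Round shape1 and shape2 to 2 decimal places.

shape1 = 2.55, shape2 = 3.52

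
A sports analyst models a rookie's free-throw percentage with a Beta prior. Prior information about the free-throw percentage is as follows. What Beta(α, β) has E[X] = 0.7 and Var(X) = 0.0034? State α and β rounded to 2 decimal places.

α = 42.54, β = 18.23

Let s = α+β. The Beta variance is μ(1−μ)/(s+1).
So s+1 = μ(1−μ)/σ² = (0.7×0.3)/0.0034 = 0.21/0.0034 = 61.7647, giving s = 60.7647.
Then α = μs = 0.7×60.7647 = 42.54 and β = (1−μ)s = 0.3×60.7647 = 18.23.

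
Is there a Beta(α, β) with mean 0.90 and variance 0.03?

Yes

For any Beta, Var(X) < E[X]·(1−E[X]).
Here μ(1−μ) = 0.90×0.10 = 0.0900, and 0.03 < 0.0900.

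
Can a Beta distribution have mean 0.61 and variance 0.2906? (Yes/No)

No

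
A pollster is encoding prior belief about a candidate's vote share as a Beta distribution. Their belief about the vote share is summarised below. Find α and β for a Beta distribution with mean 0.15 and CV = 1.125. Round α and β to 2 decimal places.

Var = (CV·μ)² = (1.125×0.15)² = 0.028477.
α+β = μ(1−μ)/Var − 1 = 0.1275/0.028477 − 1 = 3.4774.
Thus α = 0.15·3.4774 = 0.52 and β = 0.85·3.4774 = 2.96.

α = 0.52, β = 2.96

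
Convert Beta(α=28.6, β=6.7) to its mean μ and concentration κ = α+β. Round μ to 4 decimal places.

μ = 0.8102, κ = 35.3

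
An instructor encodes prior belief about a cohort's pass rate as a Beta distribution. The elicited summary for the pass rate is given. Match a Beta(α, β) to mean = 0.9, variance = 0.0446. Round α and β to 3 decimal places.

α = 0.916, β = 0.102

Let s = α+β. The Beta variance is μ(1−μ)/(s+1).
So s+1 = μ(1−μ)/σ² = (0.9×0.1)/0.0446 = 0.09/0.0446 = 2.0179, giving s = 1.0179.
Then α = μs = 0.9×1.0179 = 0.916 and β = (1−μ)s = 0.1×1.0179 = 0.102.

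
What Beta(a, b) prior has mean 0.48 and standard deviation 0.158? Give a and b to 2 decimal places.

Variance = 0.158² = 0.024964. The moment-matching identity a+b = μ(1−μ)/Var − 1 gives
a+b = 0.2496/0.024964 − 1 = 8.9984, so a = μ·8.9984 = 4.32 and b = (1−μ)·8.9984 = 4.68.

a = 4.32, b = 4.68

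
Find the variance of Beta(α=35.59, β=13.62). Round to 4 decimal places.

0.0040

μ = 35.59/49.21 = 0.723227; Var = μ(1−μ)/(α+β+1) = 0.2001697/50.21 = 0.0040.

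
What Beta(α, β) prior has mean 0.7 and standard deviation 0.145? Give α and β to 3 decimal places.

Variance = 0.145² = 0.021025. The moment-matching identity α+β = μ(1−μ)/Var − 1 gives
α+β = 0.21/0.021025 − 1 = 8.9881, so α = μ·8.9881 = 6.292 and β = (1−μ)·8.9881 = 2.696.

α = 6.292, β = 2.696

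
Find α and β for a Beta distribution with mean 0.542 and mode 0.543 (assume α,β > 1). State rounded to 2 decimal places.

With s = α+β: μ = α/s and mode = (α−1)/(s−2). Eliminating α = μs,
μs − 1 = m(s−2) ⇒ s(μ−m) = 1−2m ⇒ s = -0.086/-0.001 = 86.0000.
So α = μs = 46.61, β = (1−μ)s = 39.39.

α = 46.61, β = 39.39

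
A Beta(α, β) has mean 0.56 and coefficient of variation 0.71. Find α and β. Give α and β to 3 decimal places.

σ = CV·μ = 0.71×0.56 = 0.39760, so σ² = 0.158086.
s+1 = μ(1−μ)/σ² = 0.2464/0.158086 = 1.5586, so s = α+β = 0.5586.
α = μs = 0.313, β = (1−μ)s = 0.246.

α = 0.313, β = 0.246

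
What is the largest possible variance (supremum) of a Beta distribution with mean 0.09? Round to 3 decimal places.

0.082

For fixed mean μ the Beta variance is μ(1−μ)/(α+β+1), increasing as α+β decreases.
Its least upper bound (not attained) is μ(1−μ) = 0.09·0.91 = 0.082.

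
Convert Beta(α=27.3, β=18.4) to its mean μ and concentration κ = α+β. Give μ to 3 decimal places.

κ = α+β = 27.3+18.4 = 45.7; μ = α/κ = 27.3/45.7 = 0.597.

μ = 0.597, κ = 45.7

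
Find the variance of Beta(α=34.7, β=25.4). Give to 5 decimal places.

0.00399

Var = αβ/[(α+β)²(α+β+1)] = (34.7×25.4)/(60.1²×61.1) = 881.38/220693.811 = 0.00399.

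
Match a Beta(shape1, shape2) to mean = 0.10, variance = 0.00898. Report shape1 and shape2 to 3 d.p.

Let s = shape1+shape2. The Beta variance is μ(1−μ)/(s+1).
So s+1 = μ(1−μ)/σ² = (0.10×0.90)/0.00898 = 0.0900/0.00898 = 10.0223, giving s = 9.0223.
Then shape1 = μs = 0.10×9.0223 = 0.902 and shape2 = (1−μ)s = 0.90×9.0223 = 8.120.

shape1 = 0.902, shape2 = 8.120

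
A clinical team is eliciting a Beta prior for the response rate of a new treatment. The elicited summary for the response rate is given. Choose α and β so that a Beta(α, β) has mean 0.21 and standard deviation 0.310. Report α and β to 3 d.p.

σ² = 0.310² = 0.096100.
With s = α+β, Var = μ(1−μ)/(s+1), so s+1 = (0.21×0.79)/0.096100 = 1.7263 and s = 0.7263.
α = μs = 0.153, β = (1−μ)s = 0.574.

α = 0.153, β = 0.574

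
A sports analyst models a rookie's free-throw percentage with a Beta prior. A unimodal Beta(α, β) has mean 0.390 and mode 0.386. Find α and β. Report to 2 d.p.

With s = α+β: μ = α/s and mode = (α−1)/(s−2). Eliminating α = μs,
μs − 1 = m(s−2) ⇒ s(μ−m) = 1−2m ⇒ s = 0.228/0.004 = 57.0000.
So α = μs = 22.23, β = (1−μ)s = 34.77.

α = 22.23, β = 34.77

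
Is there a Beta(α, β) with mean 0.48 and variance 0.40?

No

A Beta with mean μ has variance μ(1−μ)/(α+β+1) < μ(1−μ).
Here μ(1−μ) = 0.48×0.52 = 0.2496, and 0.40 ≥ 0.2496.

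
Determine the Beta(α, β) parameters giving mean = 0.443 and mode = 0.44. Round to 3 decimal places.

With s = α+β: μ = α/s and mode = (α−1)/(s−2). Eliminating α = μs,
μs − 1 = m(s−2) ⇒ s(μ−m) = 1−2m ⇒ s = 0.12/0.003 = 40.0000.
So α = μs = 17.720, β = (1−μ)s = 22.280.

α = 17.720, β = 22.280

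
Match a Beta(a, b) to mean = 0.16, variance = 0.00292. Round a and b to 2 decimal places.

By moment matching, a+b = μ(1−μ)/σ² − 1 = (0.16·0.84)/0.00292 − 1 = 46.0274 − 1 = 45.0274.
Since a/(a+b) = μ, a = 0.16·45.0274 = 7.20 and b = 0.84·45.0274 = 37.82.

a = 7.20, b = 37.82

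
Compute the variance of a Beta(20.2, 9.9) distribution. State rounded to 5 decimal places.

0.00710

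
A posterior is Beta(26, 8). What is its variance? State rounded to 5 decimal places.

0.00514

μ = 26/34 = 0.764706; Var = μ(1−μ)/(α+β+1) = 0.1799308/35 = 0.00514.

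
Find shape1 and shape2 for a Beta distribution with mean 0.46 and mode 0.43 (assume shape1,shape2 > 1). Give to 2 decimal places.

shape1 = 2.15, shape2 = 2.52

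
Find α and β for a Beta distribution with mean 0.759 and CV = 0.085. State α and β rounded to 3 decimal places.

α = 32.597, β = 10.350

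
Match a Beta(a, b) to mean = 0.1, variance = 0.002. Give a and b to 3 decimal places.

a = 4.400, b = 39.600

Let s = a+b. The Beta variance is μ(1−μ)/(s+1).
So s+1 = μ(1−μ)/σ² = (0.1×0.9)/0.002 = 0.09/0.002 = 45.0000, giving s = 44.0000.
Then a = μs = 0.1×44.0000 = 4.400 and b = (1−μ)s = 0.9×44.0000 = 39.600.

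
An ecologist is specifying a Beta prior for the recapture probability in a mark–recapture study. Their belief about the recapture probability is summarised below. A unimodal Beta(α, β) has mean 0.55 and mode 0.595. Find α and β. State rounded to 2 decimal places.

α = 2.32, β = 1.90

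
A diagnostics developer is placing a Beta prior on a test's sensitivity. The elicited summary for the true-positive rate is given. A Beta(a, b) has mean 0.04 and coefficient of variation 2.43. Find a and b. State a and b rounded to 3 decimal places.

a = 0.123, b = 2.942

σ = CV·μ = 2.43×0.04 = 0.09720, so σ² = 0.009448.
s+1 = μ(1−μ)/σ² = 0.0384/0.009448 = 4.0644, so s = a+b = 3.0644.
a = μs = 0.123, b = (1−μ)s = 2.942.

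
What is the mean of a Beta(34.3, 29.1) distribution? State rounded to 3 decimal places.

E[X] = α/(α+β) = 34.3/63.4 = 0.541.

0.541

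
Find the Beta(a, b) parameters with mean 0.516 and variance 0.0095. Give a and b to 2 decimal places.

Write ν = a+b; then a = μν and Var = μ(1−μ)/(ν+1).
ν = μ(1−μ)/Var − 1 = 0.249744/0.0095 − 1 = 25.2888.
a = 0.516·25.2888 = 13.05, b = 0.484·25.2888 = 12.24.

a = 13.05, b = 12.24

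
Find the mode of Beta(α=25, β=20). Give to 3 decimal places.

0.558

The density x^(α−1)(1−x)^(β−1) is maximised at (α−1)/(α+β−2) = 24/43 = 0.558.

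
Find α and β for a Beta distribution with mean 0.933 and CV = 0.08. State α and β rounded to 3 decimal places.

α = 9.536, β = 0.685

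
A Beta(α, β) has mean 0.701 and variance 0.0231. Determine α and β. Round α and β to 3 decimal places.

Write ν = α+β; then α = μν and Var = μ(1−μ)/(ν+1).
ν = μ(1−μ)/Var − 1 = 0.209599/0.0231 − 1 = 8.0735.
α = 0.701·8.0735 = 5.660, β = 0.299·8.0735 = 2.414.

α = 5.660, β = 2.414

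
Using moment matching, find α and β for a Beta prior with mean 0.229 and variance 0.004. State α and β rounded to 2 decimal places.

α = 9.88, β = 33.26

By moment matching, α+β = μ(1−μ)/σ² − 1 = (0.229·0.771)/0.004 − 1 = 44.1398 − 1 = 43.1398.
Since α/(α+β) = μ, α = 0.229·43.1398 = 9.88 and β = 0.771·43.1398 = 33.26.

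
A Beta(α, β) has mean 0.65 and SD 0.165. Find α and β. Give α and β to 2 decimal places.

α = 4.78, β = 2.57

First σ² = 0.027225. Setting α = μn, β = (1−μ)n with n = α+β,
μ(1−μ)/(n+1) = 0.027225 ⇒ n+1 = 0.2275/0.027225 = 8.3563 ⇒ n = 7.3563.
Hence α = 0.65×7.3563 = 4.78, β = 0.35×7.3563 = 2.57.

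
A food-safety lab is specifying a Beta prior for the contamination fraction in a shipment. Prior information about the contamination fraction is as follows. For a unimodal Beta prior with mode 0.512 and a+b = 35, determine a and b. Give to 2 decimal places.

Mode = (a−1)/(κ−2) with κ = a+b, so a−1 = 0.512·33 = 16.90.
a = 17.90; b = κ − a = 17.10.

a = 17.90, b = 17.10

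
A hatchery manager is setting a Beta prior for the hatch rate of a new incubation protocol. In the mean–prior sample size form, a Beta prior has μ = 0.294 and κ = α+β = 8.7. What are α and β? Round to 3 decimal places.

α = μκ = 0.294×8.7 = 2.558 and β = (1−μ)κ = 0.706×8.7 = 6.142.

α = 2.558, β = 6.142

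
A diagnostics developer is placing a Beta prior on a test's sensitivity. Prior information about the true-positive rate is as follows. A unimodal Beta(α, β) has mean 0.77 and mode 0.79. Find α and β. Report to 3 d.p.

With s = α+β: μ = α/s and mode = (α−1)/(s−2). Eliminating α = μs,
μs − 1 = m(s−2) ⇒ s(μ−m) = 1−2m ⇒ s = -0.58/-0.02 = 29.0000.
So α = μs = 22.330, β = (1−μ)s = 6.670.

α = 22.330, β = 6.670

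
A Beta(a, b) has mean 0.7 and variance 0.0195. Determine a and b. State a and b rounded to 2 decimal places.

Let s = a+b. The Beta variance is μ(1−μ)/(s+1).
So s+1 = μ(1−μ)/σ² = (0.7×0.3)/0.0195 = 0.21/0.0195 = 10.7692, giving s = 9.7692.
Then a = μs = 0.7×9.7692 = 6.84 and b = (1−μ)s = 0.3×9.7692 = 2.93.

a = 6.84, b = 2.93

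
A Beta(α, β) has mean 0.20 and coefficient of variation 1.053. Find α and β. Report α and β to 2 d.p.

α = 0.52, β = 2.09

σ = CV·μ = 1.053×0.20 = 0.21060, so σ² = 0.044352.
s+1 = μ(1−μ)/σ² = 0.1600/0.044352 = 3.6075, so s = α+β = 2.6075.
α = μs = 0.52, β = (1−μ)s = 2.09.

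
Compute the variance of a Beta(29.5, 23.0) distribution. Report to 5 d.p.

α+β = 52.5 and αβ = 678.50, so Var = αβ/[(α+β)²(α+β+1)] = 678.50/147459.375 = 0.00460.

0.00460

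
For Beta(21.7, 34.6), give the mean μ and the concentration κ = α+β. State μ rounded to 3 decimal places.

κ = α+β = 21.7+34.6 = 56.3; μ = α/κ = 21.7/56.3 = 0.385.

μ = 0.385, κ = 56.3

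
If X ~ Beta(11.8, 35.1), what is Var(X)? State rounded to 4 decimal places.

α+β = 46.9 and αβ = 414.18, so Var = αβ/[(α+β)²(α+β+1)] = 414.18/105361.319 = 0.0039.

0.0039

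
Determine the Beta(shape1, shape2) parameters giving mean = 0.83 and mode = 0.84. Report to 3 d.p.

With s = shape1+shape2: μ = shape1/s and mode = (shape1−1)/(s−2). Eliminating shape1 = μs,
μs − 1 = m(s−2) ⇒ s(μ−m) = 1−2m ⇒ s = -0.68/-0.01 = 68.0000.
So shape1 = μs = 56.440, shape2 = (1−μ)s = 11.560.

shape1 = 56.440, shape2 = 11.560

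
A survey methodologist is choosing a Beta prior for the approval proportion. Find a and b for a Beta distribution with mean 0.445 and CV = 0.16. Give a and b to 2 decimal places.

a = 21.23, b = 26.48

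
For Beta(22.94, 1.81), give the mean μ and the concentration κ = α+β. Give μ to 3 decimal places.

κ = α+β = 22.94+1.81 = 24.75; μ = α/κ = 22.94/24.75 = 0.927.

μ = 0.927, κ = 24.75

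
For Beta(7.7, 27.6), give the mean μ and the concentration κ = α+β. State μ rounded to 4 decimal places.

κ = α+β = 7.7+27.6 = 35.3; μ = α/κ = 7.7/35.3 = 0.2181.

μ = 0.2181, κ = 35.3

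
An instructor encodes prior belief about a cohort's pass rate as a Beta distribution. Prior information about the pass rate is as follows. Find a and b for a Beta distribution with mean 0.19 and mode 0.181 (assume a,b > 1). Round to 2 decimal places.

a = 13.47, b = 57.42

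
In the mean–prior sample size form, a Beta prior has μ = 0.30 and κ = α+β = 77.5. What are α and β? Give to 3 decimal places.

Split κ in proportion μ : (1−μ): α = 0.30·77.5 = 23.250, β = 77.5 − 23.250 = 54.250.

α = 23.250, β = 54.250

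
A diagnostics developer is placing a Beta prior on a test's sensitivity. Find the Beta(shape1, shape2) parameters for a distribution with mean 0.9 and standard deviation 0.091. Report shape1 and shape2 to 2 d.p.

First σ² = 0.008281. Setting shape1 = μn, shape2 = (1−μ)n with n = shape1+shape2,
μ(1−μ)/(n+1) = 0.008281 ⇒ n+1 = 0.09/0.008281 = 10.8683 ⇒ n = 9.8683.
Hence shape1 = 0.9×9.8683 = 8.88, shape2 = 0.1×9.8683 = 0.99.

shape1 = 8.88, shape2 = 0.99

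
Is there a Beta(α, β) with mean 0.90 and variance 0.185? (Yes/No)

For any Beta, Var(X) < E[X]·(1−E[X]).
Here μ(1−μ) = 0.90×0.10 = 0.0900, and 0.185 ≥ 0.0900.

No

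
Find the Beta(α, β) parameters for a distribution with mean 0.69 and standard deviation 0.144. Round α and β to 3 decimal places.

σ² = 0.144² = 0.020736.
With s = α+β, Var = μ(1−μ)/(s+1), so s+1 = (0.69×0.31)/0.020736 = 10.3154 and s = 9.3154.
α = μs = 6.428, β = (1−μ)s = 2.888.

α = 6.428, β = 2.888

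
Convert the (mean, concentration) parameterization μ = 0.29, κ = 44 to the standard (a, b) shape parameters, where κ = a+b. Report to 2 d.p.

Split κ in proportion μ : (1−μ): a = 0.29·44 = 12.76, b = 44 − 12.76 = 31.24.

a = 12.76, b = 31.24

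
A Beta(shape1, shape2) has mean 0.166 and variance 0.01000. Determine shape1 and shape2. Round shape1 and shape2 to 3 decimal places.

Let s = shape1+shape2. The Beta variance is μ(1−μ)/(s+1).
So s+1 = μ(1−μ)/σ² = (0.166×0.834)/0.01000 = 0.138444/0.01000 = 13.8444, giving s = 12.8444.
Then shape1 = μs = 0.166×12.8444 = 2.132 and shape2 = (1−μ)s = 0.834×12.8444 = 10.712.

shape1 = 2.132, shape2 = 10.712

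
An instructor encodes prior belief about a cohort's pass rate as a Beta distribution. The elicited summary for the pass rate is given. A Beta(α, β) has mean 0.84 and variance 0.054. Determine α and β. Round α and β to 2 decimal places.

α = 1.25, β = 0.24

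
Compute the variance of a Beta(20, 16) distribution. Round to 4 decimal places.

0.0067

α+β = 36 and αβ = 320, so Var = αβ/[(α+β)²(α+β+1)] = 320/47952 = 0.0067.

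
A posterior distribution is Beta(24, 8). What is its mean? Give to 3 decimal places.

E[X] = α/(α+β) = 24/32 = 0.750.

0.750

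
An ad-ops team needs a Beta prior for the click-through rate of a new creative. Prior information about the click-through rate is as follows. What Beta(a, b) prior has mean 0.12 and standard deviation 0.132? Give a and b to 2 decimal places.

First σ² = 0.017424. Setting a = μn, b = (1−μ)n with n = a+b,
μ(1−μ)/(n+1) = 0.017424 ⇒ n+1 = 0.1056/0.017424 = 6.0606 ⇒ n = 5.0606.
Hence a = 0.12×5.0606 = 0.61, b = 0.88×5.0606 = 4.45.

a = 0.61, b = 4.45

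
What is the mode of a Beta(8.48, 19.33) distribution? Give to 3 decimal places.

0.290

The density x^(α−1)(1−x)^(β−1) is maximised at (α−1)/(α+β−2) = 7.48/25.81 = 0.290.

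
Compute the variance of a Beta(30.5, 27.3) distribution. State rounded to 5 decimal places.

0.00424

μ = 30.5/57.8 = 0.527682; Var = μ(1−μ)/(α+β+1) = 0.2492337/58.8 = 0.00424.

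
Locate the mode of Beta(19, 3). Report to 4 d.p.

With α,β > 1, mode = (α−1)/(α+β−2) = 18/20 = 0.9000.

0.9000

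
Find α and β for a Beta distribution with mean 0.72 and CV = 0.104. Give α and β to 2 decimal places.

α = 25.17, β = 9.79

Var = (CV·μ)² = (0.104×0.72)² = 0.005607.
α+β = μ(1−μ)/Var − 1 = 0.2016/0.005607 − 1 = 34.9550.
Thus α = 0.72·34.9550 = 25.17 and β = 0.28·34.9550 = 9.79.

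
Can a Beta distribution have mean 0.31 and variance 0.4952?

No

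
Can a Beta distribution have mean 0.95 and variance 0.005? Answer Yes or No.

A Beta with mean μ has variance μ(1−μ)/(α+β+1) < μ(1−μ).
Here μ(1−μ) = 0.95×0.05 = 0.0475, and 0.005 < 0.0475.

Yes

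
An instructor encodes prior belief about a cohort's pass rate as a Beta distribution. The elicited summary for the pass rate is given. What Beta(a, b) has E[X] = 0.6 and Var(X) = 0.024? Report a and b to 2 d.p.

a = 5.40, b = 3.60

Let s = a+b. The Beta variance is μ(1−μ)/(s+1).
So s+1 = μ(1−μ)/σ² = (0.6×0.4)/0.024 = 0.24/0.024 = 10.0000, giving s = 9.0000.
Then a = μs = 0.6×9.0000 = 5.40 and b = (1−μ)s = 0.4×9.0000 = 3.60.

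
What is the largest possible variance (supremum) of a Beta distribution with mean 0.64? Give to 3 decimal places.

Var = μ(1−μ)/(α+β+1), which approaches μ(1−μ) as α+β → 0.
So the supremum is μ(1−μ) = 0.64×0.36 = 0.230.

0.230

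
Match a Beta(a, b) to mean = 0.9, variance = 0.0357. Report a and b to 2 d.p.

a = 1.37, b = 0.15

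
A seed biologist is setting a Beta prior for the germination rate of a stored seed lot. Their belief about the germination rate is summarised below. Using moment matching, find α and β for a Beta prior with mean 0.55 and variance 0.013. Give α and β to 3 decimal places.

By moment matching, α+β = μ(1−μ)/σ² − 1 = (0.55·0.45)/0.013 − 1 = 19.0385 − 1 = 18.0385.
Since α/(α+β) = μ, α = 0.55·18.0385 = 9.921 and β = 0.45·18.0385 = 8.117.

α = 9.921, β = 8.117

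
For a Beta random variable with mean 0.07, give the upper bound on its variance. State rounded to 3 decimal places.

For fixed mean μ the Beta variance is μ(1−μ)/(α+β+1), increasing as α+β decreases.
Its least upper bound (not attained) is μ(1−μ) = 0.07·0.93 = 0.065.

0.065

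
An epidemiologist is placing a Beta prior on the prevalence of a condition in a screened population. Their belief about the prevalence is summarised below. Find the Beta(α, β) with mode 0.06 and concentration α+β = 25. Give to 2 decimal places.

α = 2.38, β = 22.62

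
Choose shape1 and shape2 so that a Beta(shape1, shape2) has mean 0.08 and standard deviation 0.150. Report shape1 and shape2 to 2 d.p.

shape1 = 0.18, shape2 = 2.09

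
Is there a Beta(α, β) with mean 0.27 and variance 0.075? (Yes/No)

Yes

For any Beta, Var(X) < E[X]·(1−E[X]).
Here μ(1−μ) = 0.27×0.73 = 0.1971, and 0.075 < 0.1971.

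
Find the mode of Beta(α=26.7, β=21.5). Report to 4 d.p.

With α,β > 1, mode = (α−1)/(α+β−2) = 25.7/46.2 = 0.5563.

0.5563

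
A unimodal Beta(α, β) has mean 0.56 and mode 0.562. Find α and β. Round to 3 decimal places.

α = 34.720, β = 27.280

Let s = α+β. Mean gives α = μs = 0.56s; mode gives (α−1)/(s−2) = 0.562.
Substituting: 0.56s − 1 = 0.562(s−2) = 0.562s − 1.124, so -0.002s = -0.124 and s = 62.0000.
Then α = 0.56×62.0000 = 34.720 and β = s−α = 27.280.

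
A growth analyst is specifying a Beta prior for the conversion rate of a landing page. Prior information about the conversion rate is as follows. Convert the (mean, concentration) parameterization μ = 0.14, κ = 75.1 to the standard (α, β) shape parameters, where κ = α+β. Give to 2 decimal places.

α = 10.51, β = 64.59

α = μκ = 0.14×75.1 = 10.51 and β = (1−μ)κ = 0.86×75.1 = 64.59.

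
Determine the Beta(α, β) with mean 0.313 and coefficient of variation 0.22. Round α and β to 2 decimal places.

α = 13.88, β = 30.47

σ = CV·μ = 0.22×0.313 = 0.06886, so σ² = 0.004742.
s+1 = μ(1−μ)/σ² = 0.215031/0.004742 = 45.3489, so s = α+β = 44.3489.
α = μs = 13.88, β = (1−μ)s = 30.47.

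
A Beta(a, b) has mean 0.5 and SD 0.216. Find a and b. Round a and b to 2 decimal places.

σ² = 0.216² = 0.046656.
With s = a+b, Var = μ(1−μ)/(s+1), so s+1 = (0.5×0.5)/0.046656 = 5.3584 and s = 4.3584.
a = μs = 2.18, b = (1−μ)s = 2.18.

a = 2.18, b = 2.18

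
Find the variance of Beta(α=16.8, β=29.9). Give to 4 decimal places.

Var = αβ/[(α+β)²(α+β+1)] = (16.8×29.9)/(46.7²×47.7) = 502.32/104028.453 = 0.0048.

0.0048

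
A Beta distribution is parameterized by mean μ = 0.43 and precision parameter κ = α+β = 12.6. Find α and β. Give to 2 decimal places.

Split κ in proportion μ : (1−μ): α = 0.43·12.6 = 5.42, β = 12.6 − 5.42 = 7.18.

α = 5.42, β = 7.18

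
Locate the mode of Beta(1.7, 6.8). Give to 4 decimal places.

0.1077

With α,β > 1, mode = (α−1)/(α+β−2) = 0.7/6.5 = 0.1077.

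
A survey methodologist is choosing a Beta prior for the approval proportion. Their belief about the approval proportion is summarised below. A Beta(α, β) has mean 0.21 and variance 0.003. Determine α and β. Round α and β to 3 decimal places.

α = 11.403, β = 42.897

Write ν = α+β; then α = μν and Var = μ(1−μ)/(ν+1).
ν = μ(1−μ)/Var − 1 = 0.1659/0.003 − 1 = 54.3000.
α = 0.21·54.3000 = 11.403, β = 0.79·54.3000 = 42.897.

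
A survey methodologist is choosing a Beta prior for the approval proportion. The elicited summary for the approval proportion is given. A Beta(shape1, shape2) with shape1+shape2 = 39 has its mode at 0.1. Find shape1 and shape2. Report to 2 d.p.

shape1 = 4.70, shape2 = 34.30

For shape1,shape2>1 the mode is (shape1−1)/(shape1+shape2−2), so shape1 = mode·(κ−2)+1 = 0.1×37+1 = 4.70.
And shape2 = (1−mode)·(κ−2)+1 = 0.9×37+1 = 34.30.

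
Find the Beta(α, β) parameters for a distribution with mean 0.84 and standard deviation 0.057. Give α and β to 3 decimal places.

Variance = 0.057² = 0.003249. The moment-matching identity α+β = μ(1−μ)/Var − 1 gives
α+β = 0.1344/0.003249 − 1 = 40.3666, so α = μ·40.3666 = 33.908 and β = (1−μ)·40.3666 = 6.459.

α = 33.908, β = 6.459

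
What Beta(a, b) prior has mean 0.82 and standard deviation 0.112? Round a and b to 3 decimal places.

σ² = 0.112² = 0.012544.
With s = a+b, Var = μ(1−μ)/(s+1), so s+1 = (0.82×0.18)/0.012544 = 11.7666 and s = 10.7666.
a = μs = 8.829, b = (1−μ)s = 1.938.

a = 8.829, b = 1.938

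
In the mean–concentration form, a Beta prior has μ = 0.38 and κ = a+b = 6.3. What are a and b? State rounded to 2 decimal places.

a = 2.39, b = 3.91

Split κ in proportion μ : (1−μ): a = 0.38·6.3 = 2.39, b = 6.3 − 2.39 = 3.91.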